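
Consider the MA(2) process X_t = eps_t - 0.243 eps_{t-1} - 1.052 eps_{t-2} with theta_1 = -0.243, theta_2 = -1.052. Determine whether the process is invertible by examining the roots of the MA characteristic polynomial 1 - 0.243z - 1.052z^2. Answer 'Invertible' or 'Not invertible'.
\text{Not invertible}

The MA(q) characteristic polynomial is P(z) = 1 - 0.243z - 1.052z^2.
Invertibility requires all roots to lie outside the unit circle, i.e. |z| > 1 for every root.
Set 1 + (-0.243) z + (-1.052) z^2 = 0, i.e. a z^2 + b z + c = 0 with a = -1.052, b = -0.243, c = 1.
Discriminant D = b^2 - 4ac = (-0.243)^2 - 4*(-1.052)*1 = 0.059049 - (-4.208) = 4.267049.
D >= 0, so the roots are real: z = (-b +/- sqrt(D)) / (2a) = (0.243 +/- 2.065684) / (-2.104).
  z_1 = (0.243 + 2.065684) / (-2.104) = -1.0973,   |z_1| = 1.0973.
  z_2 = (0.243 - 2.065684) / (-2.104) = 0.8663,   |z_2| = 0.8663.
Moduli of all roots: 1.0973, 0.8663.
All moduli strictly greater than 1? No.
Verdict: Not invertible.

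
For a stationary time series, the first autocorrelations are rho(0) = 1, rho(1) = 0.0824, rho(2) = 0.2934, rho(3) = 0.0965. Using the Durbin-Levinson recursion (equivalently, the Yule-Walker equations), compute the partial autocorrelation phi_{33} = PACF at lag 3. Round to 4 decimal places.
\phi_{33} = 0.0610

The PACF at lag k is phi_{kk}, the last component of the solution
to the Yule-Walker system G_k phi = r_k where
  (G_k)_{ij} = rho(|i - j|), (r_k)_i = rho(i), i,j = 1..k.
Equivalently, Durbin-Levinson gives phi_{kk} iteratively:
  phi_{11} = rho(1)
  phi_{kk} = [rho(k) - sum_{j=1..k-1} phi_{k-1,j} rho(k-j)]
            / [1 - sum_{j=1..k-1} phi_{k-1,j} rho(j)],
  phi_{k,j} = phi_{k-1,j} - phi_{kk} phi_{k-1,k-j},  j = 1..k-1.
Step k = 1:
  phi_11 = rho(1) = 0.0824.
Step k = 2:
  phi_22 = [rho(2) - phi_11 rho(1)] / [1 - phi_11 rho(1)] = [0.2934 - (0.0824)(0.0824)] / [1 - (0.0824)(0.0824)]
         = 0.28661024 / 0.99321024 = 0.28857.
  Update: phi_21 = phi_11 - phi_22 phi_11 = 0.0824 - (0.28857)(0.0824) = 0.058622.
Step k = 3:
  phi_33 = [rho(3) - phi_21 rho(2) - phi_22 rho(1)] / [1 - phi_21 rho(1) - phi_22 rho(2)]
    numerator   = 0.0965 - (0.058622)(0.2934) - (0.28857)(0.0824) = 0.05552221
    denominator = 1 - (0.058622)(0.0824) - (0.28857)(0.2934) = 0.91050325
  phi_33 = 0.05552221 / 0.91050325 = 0.061.
Therefore phi_{33} = 0.0610.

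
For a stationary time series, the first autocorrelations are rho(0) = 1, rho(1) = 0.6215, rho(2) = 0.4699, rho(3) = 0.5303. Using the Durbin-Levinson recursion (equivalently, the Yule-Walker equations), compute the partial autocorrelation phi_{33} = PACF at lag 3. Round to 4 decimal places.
\phi_{33} = 0.3210

The PACF at lag k is phi_{kk}, the last component of the solution
to the Yule-Walker system G_k phi = r_k where
  (G_k)_{ij} = rho(|i - j|), (r_k)_i = rho(i), i,j = 1..k.
Equivalently, Durbin-Levinson gives phi_{kk} iteratively:
  phi_{11} = rho(1)
  phi_{kk} = [rho(k) - sum_{j=1..k-1} phi_{k-1,j} rho(k-j)]
            / [1 - sum_{j=1..k-1} phi_{k-1,j} rho(j)],
  phi_{k,j} = phi_{k-1,j} - phi_{kk} phi_{k-1,k-j},  j = 1..k-1.
Step k = 1:
  phi_11 = rho(1) = 0.6215.
Step k = 2:
  phi_22 = [rho(2) - phi_11 rho(1)] / [1 - phi_11 rho(1)] = [0.4699 - (0.6215)(0.6215)] / [1 - (0.6215)(0.6215)]
         = 0.08363775 / 0.61373775 = 0.136276.
  Update: phi_21 = phi_11 - phi_22 phi_11 = 0.6215 - (0.136276)(0.6215) = 0.536804.
Step k = 3:
  phi_33 = [rho(3) - phi_21 rho(2) - phi_22 rho(1)] / [1 - phi_21 rho(1) - phi_22 rho(2)]
    numerator   = 0.5303 - (0.536804)(0.4699) - (0.136276)(0.6215) = 0.19336003
    denominator = 1 - (0.536804)(0.6215) - (0.136276)(0.4699) = 0.60233993
  phi_33 = 0.19336003 / 0.60233993 = 0.321.
Therefore phi_{33} = 0.3210.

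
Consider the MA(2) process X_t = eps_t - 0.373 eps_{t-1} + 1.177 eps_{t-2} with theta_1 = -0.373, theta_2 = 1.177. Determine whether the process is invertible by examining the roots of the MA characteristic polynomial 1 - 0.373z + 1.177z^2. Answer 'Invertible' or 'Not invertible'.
\text{Not invertible}

The MA(q) characteristic polynomial is P(z) = 1 - 0.373z + 1.177z^2.
Invertibility requires all roots to lie outside the unit circle, i.e. |z| > 1 for every root.
Set 1 + (-0.373) z + (1.177) z^2 = 0, i.e. a z^2 + b z + c = 0 with a = 1.177, b = -0.373, c = 1.
Discriminant D = b^2 - 4ac = (-0.373)^2 - 4*(1.177)*1 = 0.139129 - (4.708) = -4.568871.
D < 0, so the roots are the complex-conjugate pair z = (-b +/- i sqrt(-D)) / (2a) = 0.1585 +/- 0.908i.
For a conjugate pair |z|^2 = z * conj(z) = (product of roots) = c/a = 1/(1.177) = 0.849618, so |z| = sqrt(0.849618) = 0.9217 for both roots.
Moduli of all roots: 0.9217, 0.9217.
All moduli strictly greater than 1? No.
Verdict: Not invertible.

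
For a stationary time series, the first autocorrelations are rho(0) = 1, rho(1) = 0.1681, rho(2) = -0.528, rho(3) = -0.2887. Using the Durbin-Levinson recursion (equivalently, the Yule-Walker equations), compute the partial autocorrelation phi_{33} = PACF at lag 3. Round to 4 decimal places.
\phi_{33} = -0.0810

The PACF at lag k is phi_{kk}, the last component of the solution
to the Yule-Walker system G_k phi = r_k where
  (G_k)_{ij} = rho(|i - j|), (r_k)_i = rho(i), i,j = 1..k.
Equivalently, Durbin-Levinson gives phi_{kk} iteratively:
  phi_{11} = rho(1)
  phi_{kk} = [rho(k) - sum_{j=1..k-1} phi_{k-1,j} rho(k-j)]
            / [1 - sum_{j=1..k-1} phi_{k-1,j} rho(j)],
  phi_{k,j} = phi_{k-1,j} - phi_{kk} phi_{k-1,k-j},  j = 1..k-1.
Step k = 1:
  phi_11 = rho(1) = 0.1681.
Step k = 2:
  phi_22 = [rho(2) - phi_11 rho(1)] / [1 - phi_11 rho(1)] = [-0.528 - (0.1681)(0.1681)] / [1 - (0.1681)(0.1681)]
         = -0.55625761 / 0.97174239 = -0.572433.
  Update: phi_21 = phi_11 - phi_22 phi_11 = 0.1681 - (-0.572433)(0.1681) = 0.264326.
Step k = 3:
  phi_33 = [rho(3) - phi_21 rho(2) - phi_22 rho(1)] / [1 - phi_21 rho(1) - phi_22 rho(2)]
    numerator   = -0.2887 - (0.264326)(-0.528) - (-0.572433)(0.1681) = -0.05290984
    denominator = 1 - (0.264326)(0.1681) - (-0.572433)(-0.528) = 0.65332206
  phi_33 = -0.05290984 / 0.65332206 = -0.081.
Therefore phi_{33} = -0.0810.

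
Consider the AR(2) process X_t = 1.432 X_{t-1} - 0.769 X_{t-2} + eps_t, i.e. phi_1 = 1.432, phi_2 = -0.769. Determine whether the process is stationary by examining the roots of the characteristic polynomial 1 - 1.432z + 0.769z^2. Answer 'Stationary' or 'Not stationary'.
\text{Stationary}

The AR(p) characteristic polynomial is P(z) = 1 - 1.432z + 0.769z^2.
Stationarity requires all roots to lie outside the unit circle, i.e. |z| > 1 for every root.
Set 1 + (-1.432) z + (0.769) z^2 = 0, i.e. a z^2 + b z + c = 0 with a = 0.769, b = -1.432, c = 1.
Discriminant D = b^2 - 4ac = (-1.432)^2 - 4*(0.769)*1 = 2.050624 - (3.076) = -1.025376.
D < 0, so the roots are the complex-conjugate pair z = (-b +/- i sqrt(-D)) / (2a) = 0.9311 +/- 0.6584i.
For a conjugate pair |z|^2 = z * conj(z) = (product of roots) = c/a = 1/(0.769) = 1.30039, so |z| = sqrt(1.30039) = 1.1403 for both roots.
Moduli of all roots: 1.1403, 1.1403.
All moduli strictly greater than 1? Yes.
Verdict: Stationary.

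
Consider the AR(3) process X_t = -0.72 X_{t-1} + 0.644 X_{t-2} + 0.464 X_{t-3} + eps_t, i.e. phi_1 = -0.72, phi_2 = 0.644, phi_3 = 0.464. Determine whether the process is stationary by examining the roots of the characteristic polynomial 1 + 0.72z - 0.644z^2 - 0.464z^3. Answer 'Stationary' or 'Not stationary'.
\text{Stationary}

The AR(p) characteristic polynomial is P(z) = 1 + 0.72z - 0.644z^2 - 0.464z^3.
Stationarity requires all roots to lie outside the unit circle, i.e. |z| > 1 for every root.
Degree 3: look for a simple real root z0 first, then factor out (1 - z/z0) and solve the remaining quadratic.
Testing z0 = -1.25: P(-1.25) = 1 + (0.72)(-1.25) + (-0.644)(-1.25)^2 + (-0.464)(-1.25)^3
  = 1 + (-0.9) + (-1.00625) + (0.90625) = 0.  So z_0 = -1.25 is a root, |z_0| = 1.25.
Divide out the factor (1 + 0.8 z) = (1 - z/z0) (since 1/z0 = -0.8):
  P(z) = (1 + 0.8 z)(1 + (-0.08) z + (-0.58) z^2)
  [check: z-coef -0.08 - (-0.8) = 0.72; z^2-coef -0.58 - (-0.8)(-0.08) = -0.644; z^3-coef -(-0.8)(-0.58) = -0.464.]
Remaining roots from the quadratic factor 1 + (-0.08) z + (-0.58) z^2:
  Set 1 + (-0.08) z + (-0.58) z^2 = 0, i.e. a z^2 + b z + c = 0 with a = -0.58, b = -0.08, c = 1.
  Discriminant D = b^2 - 4ac = (-0.08)^2 - 4*(-0.58)*1 = 0.0064 - (-2.32) = 2.3264.
  D >= 0, so the roots are real: z = (-b +/- sqrt(D)) / (2a) = (0.08 +/- 1.525254) / (-1.16).
    z_1 = (0.08 + 1.525254) / (-1.16) = -1.3838,   |z_1| = 1.3838.
    z_2 = (0.08 - 1.525254) / (-1.16) = 1.2459,   |z_2| = 1.2459.
Moduli of all roots: 1.2500, 1.3838, 1.2459.
All moduli strictly greater than 1? Yes.
Verdict: Stationary.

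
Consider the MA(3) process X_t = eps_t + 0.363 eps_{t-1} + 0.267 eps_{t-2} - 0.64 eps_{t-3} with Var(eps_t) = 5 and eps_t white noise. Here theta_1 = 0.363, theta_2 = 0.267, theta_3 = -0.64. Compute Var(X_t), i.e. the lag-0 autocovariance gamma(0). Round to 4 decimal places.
\gamma(0) = 8.0633

For an MA(q) process X_t = eps_t + sum_i theta_i eps_{t-i} with
Var(eps_t) = sigma^2, the variance is
  gamma(0) = sigma^2 * (1 + sum_i theta_i^2).
  sum_i theta_i^2 = (0.363)^2 + (0.267)^2 + (-0.64)^2 = 0.131769 + 0.071289 + 0.4096 = 0.612658.
  gamma(0) = 5 * (1 + 0.612658) = 5 * 1.612658 = 8.06329, which rounds to 8.0633.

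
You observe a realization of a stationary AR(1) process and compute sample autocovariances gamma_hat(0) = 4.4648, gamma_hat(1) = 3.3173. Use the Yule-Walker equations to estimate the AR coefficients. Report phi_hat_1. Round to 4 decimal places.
\hat\phi_{1} = 0.7430

The Yule-Walker equations for an AR(p) process read, in matrix form,
  Gamma_p phi = r_p,   with   (Gamma_p)_{ij} = gamma(|i - j|),
                       (r_p)_i = gamma(i),   i,j = 1..p.
Substitute the sample gammas (Toeplitz matrix and right-hand side of size 1):
  Gamma_p = [[4.4648]]
  r_p     = [3.3173]
With p = 1 this is the single equation gamma(0) phi_1 = gamma(1):
  phi_hat_1 = gamma(1) / gamma(0) = 3.3173 / 4.4648 = 0.7430.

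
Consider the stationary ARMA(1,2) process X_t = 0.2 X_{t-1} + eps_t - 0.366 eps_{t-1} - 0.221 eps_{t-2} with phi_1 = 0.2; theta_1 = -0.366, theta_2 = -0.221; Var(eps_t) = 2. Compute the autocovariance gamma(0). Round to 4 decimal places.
\gamma(0) = 2.1897

Multiply the model equation by X_{t-k} and take expectations. With theta_0 = psi_0 = 1 and psi_j the MA(infinity) weights, this gives
  gamma(k) - sum_i phi_i gamma(k-i) = c_k,
  c_k = sigma^2 * sum_{j=k..q} theta_j psi_{j-k}   (c_k = 0 for k > q),
using gamma(-m) = gamma(m).
psi-weights needed (psi_j = theta_j + sum_i phi_i psi_{j-i}):
  psi_1 = theta_1 + phi_1 = -0.366 + (0.2) = -0.166
  psi_2 = theta_2 + phi_1 psi_1 = -0.221 + (0.2)(-0.166) = -0.2542
Right-hand sides:
  c_0 = sigma^2 (1 + theta_1 psi_1 + theta_2 psi_2) = 2 * (1 + (-0.366)(-0.166) + (-0.221)(-0.2542)) = 2 * 1.116934 = 2.233868
  c_1 = sigma^2 (theta_1 + theta_2 psi_1) = 2 * (-0.366 + (-0.221)(-0.166)) = -0.658628
  c_2 = sigma^2 theta_2 = 2 * (-0.221) = -0.442
Equations for k = 0 and k = 1 (AR order 1):
  gamma(0) = phi_1 gamma(1) + c_0
  gamma(1) = phi_1 gamma(0) + c_1
Substituting the second into the first: gamma(0) (1 - phi_1^2) = c_0 + phi_1 c_1, so
  gamma(0) = (c_0 + phi_1 c_1) / (1 - phi_1^2) = (2.233868 + (0.2)(-0.658628)) / (1 - (0.2)^2) = 2.102143 / 0.96 = 2.189732.
Therefore gamma(0) = 2.1897 (to 4 decimal places).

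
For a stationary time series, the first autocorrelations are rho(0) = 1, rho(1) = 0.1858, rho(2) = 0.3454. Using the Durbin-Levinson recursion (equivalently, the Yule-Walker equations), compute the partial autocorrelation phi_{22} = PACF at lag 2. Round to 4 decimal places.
\phi_{22} = 0.3220

The PACF at lag k is phi_{kk}, the last component of the solution
to the Yule-Walker system G_k phi = r_k where
  (G_k)_{ij} = rho(|i - j|), (r_k)_i = rho(i), i,j = 1..k.
Equivalently, Durbin-Levinson gives phi_{kk} iteratively:
  phi_{11} = rho(1)
  phi_{kk} = [rho(k) - sum_{j=1..k-1} phi_{k-1,j} rho(k-j)]
            / [1 - sum_{j=1..k-1} phi_{k-1,j} rho(j)],
  phi_{k,j} = phi_{k-1,j} - phi_{kk} phi_{k-1,k-j},  j = 1..k-1.
Step k = 1:
  phi_11 = rho(1) = 0.1858.
Step k = 2:
  phi_22 = [rho(2) - phi_11 rho(1)] / [1 - phi_11 rho(1)] = [0.3454 - (0.1858)(0.1858)] / [1 - (0.1858)(0.1858)]
         = 0.31087836 / 0.96547836 = 0.322.
Therefore phi_{22} = 0.3220.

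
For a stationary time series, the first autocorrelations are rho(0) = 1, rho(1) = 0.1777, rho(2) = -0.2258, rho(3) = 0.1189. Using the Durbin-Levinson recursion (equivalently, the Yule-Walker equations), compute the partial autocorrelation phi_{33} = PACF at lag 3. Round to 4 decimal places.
\phi_{33} = 0.2410

The PACF at lag k is phi_{kk}, the last component of the solution
to the Yule-Walker system G_k phi = r_k where
  (G_k)_{ij} = rho(|i - j|), (r_k)_i = rho(i), i,j = 1..k.
Equivalently, Durbin-Levinson gives phi_{kk} iteratively:
  phi_{11} = rho(1)
  phi_{kk} = [rho(k) - sum_{j=1..k-1} phi_{k-1,j} rho(k-j)]
            / [1 - sum_{j=1..k-1} phi_{k-1,j} rho(j)],
  phi_{k,j} = phi_{k-1,j} - phi_{kk} phi_{k-1,k-j},  j = 1..k-1.
Step k = 1:
  phi_11 = rho(1) = 0.1777.
Step k = 2:
  phi_22 = [rho(2) - phi_11 rho(1)] / [1 - phi_11 rho(1)] = [-0.2258 - (0.1777)(0.1777)] / [1 - (0.1777)(0.1777)]
         = -0.25737729 / 0.96842271 = -0.26577.
  Update: phi_21 = phi_11 - phi_22 phi_11 = 0.1777 - (-0.26577)(0.1777) = 0.224927.
Step k = 3:
  phi_33 = [rho(3) - phi_21 rho(2) - phi_22 rho(1)] / [1 - phi_21 rho(1) - phi_22 rho(2)]
    numerator   = 0.1189 - (0.224927)(-0.2258) - (-0.26577)(0.1777) = 0.21691583
    denominator = 1 - (0.224927)(0.1777) - (-0.26577)(-0.2258) = 0.90001966
  phi_33 = 0.21691583 / 0.90001966 = 0.241.
Therefore phi_{33} = 0.2410.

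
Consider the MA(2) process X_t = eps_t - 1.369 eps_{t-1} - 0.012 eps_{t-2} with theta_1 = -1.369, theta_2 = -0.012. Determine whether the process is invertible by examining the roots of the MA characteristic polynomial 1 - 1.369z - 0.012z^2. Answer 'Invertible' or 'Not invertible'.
\text{Not invertible}

The MA(q) characteristic polynomial is P(z) = 1 - 1.369z - 0.012z^2.
Invertibility requires all roots to lie outside the unit circle, i.e. |z| > 1 for every root.
Set 1 + (-1.369) z + (-0.012) z^2 = 0, i.e. a z^2 + b z + c = 0 with a = -0.012, b = -1.369, c = 1.
Discriminant D = b^2 - 4ac = (-1.369)^2 - 4*(-0.012)*1 = 1.874161 - (-0.048) = 1.922161.
D >= 0, so the roots are real: z = (-b +/- sqrt(D)) / (2a) = (1.369 +/- 1.38642) / (-0.024).
  z_1 = (1.369 + 1.38642) / (-0.024) = -114.8092,   |z_1| = 114.8092.
  z_2 = (1.369 - 1.38642) / (-0.024) = 0.7258,   |z_2| = 0.7258.
Moduli of all roots: 114.8092, 0.7258.
All moduli strictly greater than 1? No.
Verdict: Not invertible.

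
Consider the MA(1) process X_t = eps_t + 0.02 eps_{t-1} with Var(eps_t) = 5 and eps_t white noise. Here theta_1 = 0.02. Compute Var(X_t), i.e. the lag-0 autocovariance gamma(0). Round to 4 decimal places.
\gamma(0) = 5.0020

For an MA(q) process X_t = eps_t + sum_i theta_i eps_{t-i} with
Var(eps_t) = sigma^2, the variance is
  gamma(0) = sigma^2 * (1 + sum_i theta_i^2).
  sum_i theta_i^2 = (0.02)^2 = 0.0004.
  gamma(0) = 5 * (1 + 0.0004) = 5 * 1.0004 = 5.002, which rounds to 5.0020.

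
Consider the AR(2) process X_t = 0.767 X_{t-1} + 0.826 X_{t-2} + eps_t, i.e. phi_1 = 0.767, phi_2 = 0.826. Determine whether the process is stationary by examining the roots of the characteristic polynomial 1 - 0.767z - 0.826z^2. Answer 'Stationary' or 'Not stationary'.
\text{Not stationary}

The AR(p) characteristic polynomial is P(z) = 1 - 0.767z - 0.826z^2.
Stationarity requires all roots to lie outside the unit circle, i.e. |z| > 1 for every root.
Set 1 + (-0.767) z + (-0.826) z^2 = 0, i.e. a z^2 + b z + c = 0 with a = -0.826, b = -0.767, c = 1.
Discriminant D = b^2 - 4ac = (-0.767)^2 - 4*(-0.826)*1 = 0.588289 - (-3.304) = 3.892289.
D >= 0, so the roots are real: z = (-b +/- sqrt(D)) / (2a) = (0.767 +/- 1.972888) / (-1.652).
  z_1 = (0.767 + 1.972888) / (-1.652) = -1.6585,   |z_1| = 1.6585.
  z_2 = (0.767 - 1.972888) / (-1.652) = 0.73,   |z_2| = 0.73.
Moduli of all roots: 1.6585, 0.7300.
All moduli strictly greater than 1? No.
Verdict: Not stationary.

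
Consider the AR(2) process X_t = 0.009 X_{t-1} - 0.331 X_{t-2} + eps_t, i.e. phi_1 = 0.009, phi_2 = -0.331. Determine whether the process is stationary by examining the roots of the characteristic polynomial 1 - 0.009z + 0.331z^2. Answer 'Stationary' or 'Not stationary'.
\text{Stationary}

The AR(p) characteristic polynomial is P(z) = 1 - 0.009z + 0.331z^2.
Stationarity requires all roots to lie outside the unit circle, i.e. |z| > 1 for every root.
Set 1 + (-0.009) z + (0.331) z^2 = 0, i.e. a z^2 + b z + c = 0 with a = 0.331, b = -0.009, c = 1.
Discriminant D = b^2 - 4ac = (-0.009)^2 - 4*(0.331)*1 = 0.000081 - (1.324) = -1.323919.
D < 0, so the roots are the complex-conjugate pair z = (-b +/- i sqrt(-D)) / (2a) = 0.0136 +/- 1.7381i.
For a conjugate pair |z|^2 = z * conj(z) = (product of roots) = c/a = 1/(0.331) = 3.021148, so |z| = sqrt(3.021148) = 1.7381 for both roots.
Moduli of all roots: 1.7381, 1.7381.
All moduli strictly greater than 1? Yes.
Verdict: Stationary.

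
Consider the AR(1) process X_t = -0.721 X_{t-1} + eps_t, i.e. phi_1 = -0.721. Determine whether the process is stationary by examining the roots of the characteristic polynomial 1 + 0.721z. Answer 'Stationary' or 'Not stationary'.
\text{Stationary}

The AR(p) characteristic polynomial is P(z) = 1 + 0.721z.
Stationarity requires all roots to lie outside the unit circle, i.e. |z| > 1 for every root.
This is linear in z: 1 + (0.721) z = 0  =>  z = -1/(0.721) = -1.386963,  |z| = 1.386963.
Moduli of all roots: 1.3870.
All moduli strictly greater than 1? Yes.
Verdict: Stationary.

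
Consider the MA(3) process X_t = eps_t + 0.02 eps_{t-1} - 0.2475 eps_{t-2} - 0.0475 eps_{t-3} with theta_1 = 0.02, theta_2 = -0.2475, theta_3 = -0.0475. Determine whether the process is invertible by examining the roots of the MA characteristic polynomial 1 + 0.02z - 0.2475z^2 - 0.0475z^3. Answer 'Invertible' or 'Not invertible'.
\text{Invertible}

The MA(q) characteristic polynomial is P(z) = 1 + 0.02z - 0.2475z^2 - 0.0475z^3.
Invertibility requires all roots to lie outside the unit circle, i.e. |z| > 1 for every root.
Degree 3: look for a simple real root z0 first, then factor out (1 - z/z0) and solve the remaining quadratic.
Testing z0 = -4: P(-4) = 1 + (0.02)(-4) + (-0.2475)(-4)^2 + (-0.0475)(-4)^3
  = 1 + (-0.08) + (-3.96) + (3.04) = 0.  So z_0 = -4 is a root, |z_0| = 4.
Divide out the factor (1 + 0.25 z) = (1 - z/z0) (since 1/z0 = -0.25):
  P(z) = (1 + 0.25 z)(1 + (-0.23) z + (-0.19) z^2)
  [check: z-coef -0.23 - (-0.25) = 0.02; z^2-coef -0.19 - (-0.25)(-0.23) = -0.2475; z^3-coef -(-0.25)(-0.19) = -0.0475.]
Remaining roots from the quadratic factor 1 + (-0.23) z + (-0.19) z^2:
  Set 1 + (-0.23) z + (-0.19) z^2 = 0, i.e. a z^2 + b z + c = 0 with a = -0.19, b = -0.23, c = 1.
  Discriminant D = b^2 - 4ac = (-0.23)^2 - 4*(-0.19)*1 = 0.0529 - (-0.76) = 0.8129.
  D >= 0, so the roots are real: z = (-b +/- sqrt(D)) / (2a) = (0.23 +/- 0.90161) / (-0.38).
    z_1 = (0.23 + 0.90161) / (-0.38) = -2.9779,   |z_1| = 2.9779.
    z_2 = (0.23 - 0.90161) / (-0.38) = 1.7674,   |z_2| = 1.7674.
Moduli of all roots: 4.0000, 2.9779, 1.7674.
All moduli strictly greater than 1? Yes.
Verdict: Invertible.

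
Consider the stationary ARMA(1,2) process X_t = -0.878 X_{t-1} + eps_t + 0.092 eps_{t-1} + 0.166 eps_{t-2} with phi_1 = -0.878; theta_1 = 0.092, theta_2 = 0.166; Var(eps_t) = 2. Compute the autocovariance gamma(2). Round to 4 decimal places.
\gamma(2) = 7.8258

Multiply the model equation by X_{t-k} and take expectations. With theta_0 = psi_0 = 1 and psi_j the MA(infinity) weights, this gives
  gamma(k) - sum_i phi_i gamma(k-i) = c_k,
  c_k = sigma^2 * sum_{j=k..q} theta_j psi_{j-k}   (c_k = 0 for k > q),
using gamma(-m) = gamma(m).
psi-weights needed (psi_j = theta_j + sum_i phi_i psi_{j-i}):
  psi_1 = theta_1 + phi_1 = 0.092 + (-0.878) = -0.786
  psi_2 = theta_2 + phi_1 psi_1 = 0.166 + (-0.878)(-0.786) = 0.856108
Right-hand sides:
  c_0 = sigma^2 (1 + theta_1 psi_1 + theta_2 psi_2) = 2 * (1 + (0.092)(-0.786) + (0.166)(0.856108)) = 2 * 1.069802 = 2.139604
  c_1 = sigma^2 (theta_1 + theta_2 psi_1) = 2 * (0.092 + (0.166)(-0.786)) = -0.076952
  c_2 = sigma^2 theta_2 = 2 * (0.166) = 0.332
Equations for k = 0 and k = 1 (AR order 1):
  gamma(0) = phi_1 gamma(1) + c_0
  gamma(1) = phi_1 gamma(0) + c_1
Substituting the second into the first: gamma(0) (1 - phi_1^2) = c_0 + phi_1 c_1, so
  gamma(0) = (c_0 + phi_1 c_1) / (1 - phi_1^2) = (2.139604 + (-0.878)(-0.076952)) / (1 - (-0.878)^2) = 2.207168 / 0.229116 = 9.633407.
  gamma(1) = phi_1 gamma(0) + c_1 = (-0.878)(9.633407) + (-0.076952) = -8.535083.
For k = 2: gamma(2) = phi_1 gamma(1) + c_2
  = (-0.878)(-8.535083) + (0.332) = 7.825803.
Therefore gamma(2) = 7.8258 (to 4 decimal places).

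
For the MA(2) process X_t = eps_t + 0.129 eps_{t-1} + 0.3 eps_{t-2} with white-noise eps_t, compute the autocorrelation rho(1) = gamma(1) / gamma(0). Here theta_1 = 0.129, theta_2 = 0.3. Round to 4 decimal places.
\rho(1) = 0.1515

For an MA(q) process with theta_0 = 1, the autocovariance is
  gamma(k) = sigma^2 * sum_{i=0..q-k} theta_i * theta_{i+k},
and rho(k) = gamma(k) / gamma(0). Sigma^2 cancels.
  numerator   = (1)*(0.129) + (0.129)*(0.3) = 0.1677.
  denominator = (1)^2 + (0.129)^2 + (0.3)^2 = 1.106641.
  rho(1) = 0.1677 / 1.106641 = 0.1515.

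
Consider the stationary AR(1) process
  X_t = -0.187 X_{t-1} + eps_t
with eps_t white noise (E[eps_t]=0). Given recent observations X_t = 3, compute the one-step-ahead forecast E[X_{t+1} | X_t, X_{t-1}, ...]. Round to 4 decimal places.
E[X_{t+1} \mid \mathcal F_t] = -0.5610

For an AR(p) model X_t = c + sum_i phi_i X_{t-i} + eps_t, the
one-step-ahead conditional mean is
  E[X_{t+1} | X_t, ...] = c + sum_i phi_i X_{t+1-i}.
Substitute known values:
  E[X_{t+1} | ...] = (-0.187) * (3)
                   = -0.5610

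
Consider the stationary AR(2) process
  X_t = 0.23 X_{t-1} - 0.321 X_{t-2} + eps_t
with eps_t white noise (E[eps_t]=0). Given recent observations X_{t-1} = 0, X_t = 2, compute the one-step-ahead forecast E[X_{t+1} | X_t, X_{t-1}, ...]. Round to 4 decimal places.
E[X_{t+1} \mid \mathcal F_t] = 0.4600

For an AR(p) model X_t = c + sum_i phi_i X_{t-i} + eps_t, the
one-step-ahead conditional mean is
  E[X_{t+1} | X_t, ...] = c + sum_i phi_i X_{t+1-i}.
Substitute known values:
  E[X_{t+1} | ...] = (0.23) * (2) + (-0.321) * (0)
                   = 0.4600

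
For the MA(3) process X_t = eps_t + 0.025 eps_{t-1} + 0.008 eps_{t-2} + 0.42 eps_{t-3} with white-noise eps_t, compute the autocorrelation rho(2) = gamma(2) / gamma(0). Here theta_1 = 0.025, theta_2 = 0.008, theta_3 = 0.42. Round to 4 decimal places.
\rho(2) = 0.0157

For an MA(q) process with theta_0 = 1, the autocovariance is
  gamma(k) = sigma^2 * sum_{i=0..q-k} theta_i * theta_{i+k},
and rho(k) = gamma(k) / gamma(0). Sigma^2 cancels.
  numerator   = (1)*(0.008) + (0.025)*(0.42) = 0.0185.
  denominator = (1)^2 + (0.025)^2 + (0.008)^2 + (0.42)^2 = 1.177089.
  rho(2) = 0.0185 / 1.177089 = 0.0157.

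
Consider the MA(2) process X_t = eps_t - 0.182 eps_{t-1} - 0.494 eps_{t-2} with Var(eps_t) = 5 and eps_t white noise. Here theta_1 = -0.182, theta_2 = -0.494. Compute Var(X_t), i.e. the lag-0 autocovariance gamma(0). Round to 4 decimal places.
\gamma(0) = 6.3858

For an MA(q) process X_t = eps_t + sum_i theta_i eps_{t-i} with
Var(eps_t) = sigma^2, the variance is
  gamma(0) = sigma^2 * (1 + sum_i theta_i^2).
  sum_i theta_i^2 = (-0.182)^2 + (-0.494)^2 = 0.033124 + 0.244036 = 0.27716.
  gamma(0) = 5 * (1 + 0.27716) = 5 * 1.27716 = 6.3858.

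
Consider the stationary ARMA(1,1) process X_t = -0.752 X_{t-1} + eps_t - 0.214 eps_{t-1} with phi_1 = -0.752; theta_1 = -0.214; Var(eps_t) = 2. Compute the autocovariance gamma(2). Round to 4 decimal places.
\gamma(2) = 3.8819

Multiply the model equation by X_{t-k} and take expectations. With theta_0 = psi_0 = 1 and psi_j the MA(infinity) weights, this gives
  gamma(k) - sum_i phi_i gamma(k-i) = c_k,
  c_k = sigma^2 * sum_{j=k..q} theta_j psi_{j-k}   (c_k = 0 for k > q),
using gamma(-m) = gamma(m).
psi-weights needed (psi_j = theta_j + sum_i phi_i psi_{j-i}):
  psi_1 = theta_1 + phi_1 = -0.214 + (-0.752) = -0.966
Right-hand sides:
  c_0 = sigma^2 (1 + theta_1 psi_1) = 2 * (1 + (-0.214)(-0.966)) = 2 * 1.206724 = 2.413448
  c_1 = sigma^2 theta_1 = 2 * (-0.214) = -0.428
  c_2 = 0
Equations for k = 0 and k = 1 (AR order 1):
  gamma(0) = phi_1 gamma(1) + c_0
  gamma(1) = phi_1 gamma(0) + c_1
Substituting the second into the first: gamma(0) (1 - phi_1^2) = c_0 + phi_1 c_1, so
  gamma(0) = (c_0 + phi_1 c_1) / (1 - phi_1^2) = (2.413448 + (-0.752)(-0.428)) / (1 - (-0.752)^2) = 2.735304 / 0.434496 = 6.295349.
  gamma(1) = phi_1 gamma(0) + c_1 = (-0.752)(6.295349) + (-0.428) = -5.162103.
For k = 2 (> q): gamma(2) = phi_1 gamma(1) = (-0.752)(-5.162103) = 3.881901.
Therefore gamma(2) = 3.8819 (to 4 decimal places).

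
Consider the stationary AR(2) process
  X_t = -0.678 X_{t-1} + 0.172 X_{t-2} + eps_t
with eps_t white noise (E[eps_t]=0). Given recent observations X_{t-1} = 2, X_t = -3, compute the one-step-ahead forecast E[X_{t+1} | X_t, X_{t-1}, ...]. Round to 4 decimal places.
E[X_{t+1} \mid \mathcal F_t] = 2.3780

For an AR(p) model X_t = c + sum_i phi_i X_{t-i} + eps_t, the
one-step-ahead conditional mean is
  E[X_{t+1} | X_t, ...] = c + sum_i phi_i X_{t+1-i}.
Substitute known values:
  E[X_{t+1} | ...] = (-0.678) * (-3) + (0.172) * (2)
                   = 2.3780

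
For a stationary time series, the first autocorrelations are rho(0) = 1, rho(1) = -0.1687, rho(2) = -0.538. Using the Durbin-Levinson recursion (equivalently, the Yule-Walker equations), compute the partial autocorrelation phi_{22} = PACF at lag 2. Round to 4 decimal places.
\phi_{22} = -0.5831

The PACF at lag k is phi_{kk}, the last component of the solution
to the Yule-Walker system G_k phi = r_k where
  (G_k)_{ij} = rho(|i - j|), (r_k)_i = rho(i), i,j = 1..k.
Equivalently, Durbin-Levinson gives phi_{kk} iteratively:
  phi_{11} = rho(1)
  phi_{kk} = [rho(k) - sum_{j=1..k-1} phi_{k-1,j} rho(k-j)]
            / [1 - sum_{j=1..k-1} phi_{k-1,j} rho(j)],
  phi_{k,j} = phi_{k-1,j} - phi_{kk} phi_{k-1,k-j},  j = 1..k-1.
Step k = 1:
  phi_11 = rho(1) = -0.1687.
Step k = 2:
  phi_22 = [rho(2) - phi_11 rho(1)] / [1 - phi_11 rho(1)] = [-0.538 - (-0.1687)(-0.1687)] / [1 - (-0.1687)(-0.1687)]
         = -0.56645969 / 0.97154031 = -0.5831.
Therefore phi_{22} = -0.5831.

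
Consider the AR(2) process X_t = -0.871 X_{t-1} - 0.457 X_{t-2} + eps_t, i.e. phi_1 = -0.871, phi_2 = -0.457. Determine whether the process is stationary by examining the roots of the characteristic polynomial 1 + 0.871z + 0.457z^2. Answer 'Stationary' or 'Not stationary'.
\text{Stationary}

The AR(p) characteristic polynomial is P(z) = 1 + 0.871z + 0.457z^2.
Stationarity requires all roots to lie outside the unit circle, i.e. |z| > 1 for every root.
Set 1 + (0.871) z + (0.457) z^2 = 0, i.e. a z^2 + b z + c = 0 with a = 0.457, b = 0.871, c = 1.
Discriminant D = b^2 - 4ac = (0.871)^2 - 4*(0.457)*1 = 0.758641 - (1.828) = -1.069359.
D < 0, so the roots are the complex-conjugate pair z = (-b +/- i sqrt(-D)) / (2a) = -0.953 +/- 1.1314i.
For a conjugate pair |z|^2 = z * conj(z) = (product of roots) = c/a = 1/(0.457) = 2.188184, so |z| = sqrt(2.188184) = 1.4793 for both roots.
Moduli of all roots: 1.4793, 1.4793.
All moduli strictly greater than 1? Yes.
Verdict: Stationary.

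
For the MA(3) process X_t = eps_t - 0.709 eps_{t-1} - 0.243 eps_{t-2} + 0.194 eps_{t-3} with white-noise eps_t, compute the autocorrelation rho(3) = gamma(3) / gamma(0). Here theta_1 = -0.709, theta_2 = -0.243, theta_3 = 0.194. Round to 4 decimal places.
\rho(3) = 0.1213

For an MA(q) process with theta_0 = 1, the autocovariance is
  gamma(k) = sigma^2 * sum_{i=0..q-k} theta_i * theta_{i+k},
and rho(k) = gamma(k) / gamma(0). Sigma^2 cancels.
  numerator   = (1)*(0.194) = 0.194.
  denominator = (1)^2 + (-0.709)^2 + (-0.243)^2 + (0.194)^2 = 1.599366.
  rho(3) = 0.194 / 1.599366 = 0.1213.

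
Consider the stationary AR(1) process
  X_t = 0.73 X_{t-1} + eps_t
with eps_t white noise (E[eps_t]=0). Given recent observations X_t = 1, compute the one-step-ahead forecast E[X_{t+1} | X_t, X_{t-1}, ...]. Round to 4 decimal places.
E[X_{t+1} \mid \mathcal F_t] = 0.7300

For an AR(p) model X_t = c + sum_i phi_i X_{t-i} + eps_t, the
one-step-ahead conditional mean is
  E[X_{t+1} | X_t, ...] = c + sum_i phi_i X_{t+1-i}.
Substitute known values:
  E[X_{t+1} | ...] = (0.73) * (1)
                   = 0.7300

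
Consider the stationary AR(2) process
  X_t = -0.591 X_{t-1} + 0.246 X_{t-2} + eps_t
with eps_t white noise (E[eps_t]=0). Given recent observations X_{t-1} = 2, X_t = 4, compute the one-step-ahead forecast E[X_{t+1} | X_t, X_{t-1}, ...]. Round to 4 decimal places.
E[X_{t+1} \mid \mathcal F_t] = -1.8720

For an AR(p) model X_t = c + sum_i phi_i X_{t-i} + eps_t, the
one-step-ahead conditional mean is
  E[X_{t+1} | X_t, ...] = c + sum_i phi_i X_{t+1-i}.
Substitute known values:
  E[X_{t+1} | ...] = (-0.591) * (4) + (0.246) * (2)
                   = -1.8720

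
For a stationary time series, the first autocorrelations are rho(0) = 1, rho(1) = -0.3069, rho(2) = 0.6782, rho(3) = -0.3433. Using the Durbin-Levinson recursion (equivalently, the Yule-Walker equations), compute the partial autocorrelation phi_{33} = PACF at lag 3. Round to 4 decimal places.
\phi_{33} = -0.1351

The PACF at lag k is phi_{kk}, the last component of the solution
to the Yule-Walker system G_k phi = r_k where
  (G_k)_{ij} = rho(|i - j|), (r_k)_i = rho(i), i,j = 1..k.
Equivalently, Durbin-Levinson gives phi_{kk} iteratively:
  phi_{11} = rho(1)
  phi_{kk} = [rho(k) - sum_{j=1..k-1} phi_{k-1,j} rho(k-j)]
            / [1 - sum_{j=1..k-1} phi_{k-1,j} rho(j)],
  phi_{k,j} = phi_{k-1,j} - phi_{kk} phi_{k-1,k-j},  j = 1..k-1.
Step k = 1:
  phi_11 = rho(1) = -0.3069.
Step k = 2:
  phi_22 = [rho(2) - phi_11 rho(1)] / [1 - phi_11 rho(1)] = [0.6782 - (-0.3069)(-0.3069)] / [1 - (-0.3069)(-0.3069)]
         = 0.58401239 / 0.90581239 = 0.644739.
  Update: phi_21 = phi_11 - phi_22 phi_11 = -0.3069 - (0.644739)(-0.3069) = -0.10903.
Step k = 3:
  phi_33 = [rho(3) - phi_21 rho(2) - phi_22 rho(1)] / [1 - phi_21 rho(1) - phi_22 rho(2)]
    numerator   = -0.3433 - (-0.10903)(0.6782) - (0.644739)(-0.3069) = -0.07148575
    denominator = 1 - (-0.10903)(-0.3069) - (0.644739)(0.6782) = 0.52927694
  phi_33 = -0.07148575 / 0.52927694 = -0.1351.
Therefore phi_{33} = -0.1351.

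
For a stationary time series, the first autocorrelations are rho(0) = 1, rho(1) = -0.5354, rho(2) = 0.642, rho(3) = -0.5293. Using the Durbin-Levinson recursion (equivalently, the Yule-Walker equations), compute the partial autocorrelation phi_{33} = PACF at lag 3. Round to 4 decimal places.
\phi_{33} = -0.1680

The PACF at lag k is phi_{kk}, the last component of the solution
to the Yule-Walker system G_k phi = r_k where
  (G_k)_{ij} = rho(|i - j|), (r_k)_i = rho(i), i,j = 1..k.
Equivalently, Durbin-Levinson gives phi_{kk} iteratively:
  phi_{11} = rho(1)
  phi_{kk} = [rho(k) - sum_{j=1..k-1} phi_{k-1,j} rho(k-j)]
            / [1 - sum_{j=1..k-1} phi_{k-1,j} rho(j)],
  phi_{k,j} = phi_{k-1,j} - phi_{kk} phi_{k-1,k-j},  j = 1..k-1.
Step k = 1:
  phi_11 = rho(1) = -0.5354.
Step k = 2:
  phi_22 = [rho(2) - phi_11 rho(1)] / [1 - phi_11 rho(1)] = [0.642 - (-0.5354)(-0.5354)] / [1 - (-0.5354)(-0.5354)]
         = 0.35534684 / 0.71334684 = 0.49814.
  Update: phi_21 = phi_11 - phi_22 phi_11 = -0.5354 - (0.49814)(-0.5354) = -0.268696.
Step k = 3:
  phi_33 = [rho(3) - phi_21 rho(2) - phi_22 rho(1)] / [1 - phi_21 rho(1) - phi_22 rho(2)]
    numerator   = -0.5293 - (-0.268696)(0.642) - (0.49814)(-0.5354) = -0.09009305
    denominator = 1 - (-0.268696)(-0.5354) - (0.49814)(0.642) = 0.53633424
  phi_33 = -0.09009305 / 0.53633424 = -0.168.
Therefore phi_{33} = -0.1680.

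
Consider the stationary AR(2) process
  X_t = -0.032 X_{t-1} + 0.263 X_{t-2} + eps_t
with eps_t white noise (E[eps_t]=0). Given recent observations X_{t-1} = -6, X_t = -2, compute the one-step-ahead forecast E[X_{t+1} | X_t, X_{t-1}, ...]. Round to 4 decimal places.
E[X_{t+1} \mid \mathcal F_t] = -1.5140

For an AR(p) model X_t = c + sum_i phi_i X_{t-i} + eps_t, the
one-step-ahead conditional mean is
  E[X_{t+1} | X_t, ...] = c + sum_i phi_i X_{t+1-i}.
Substitute known values:
  E[X_{t+1} | ...] = (-0.032) * (-2) + (0.263) * (-6)
                   = -1.5140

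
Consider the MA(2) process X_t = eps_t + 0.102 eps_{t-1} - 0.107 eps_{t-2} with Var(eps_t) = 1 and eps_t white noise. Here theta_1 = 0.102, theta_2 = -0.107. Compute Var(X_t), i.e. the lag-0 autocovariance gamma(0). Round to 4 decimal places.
\gamma(0) = 1.0219

For an MA(q) process X_t = eps_t + sum_i theta_i eps_{t-i} with
Var(eps_t) = sigma^2, the variance is
  gamma(0) = sigma^2 * (1 + sum_i theta_i^2).
  sum_i theta_i^2 = (0.102)^2 + (-0.107)^2 = 0.010404 + 0.011449 = 0.021853.
  gamma(0) = 1 * (1 + 0.021853) = 1 * 1.021853 = 1.021853, which rounds to 1.0219.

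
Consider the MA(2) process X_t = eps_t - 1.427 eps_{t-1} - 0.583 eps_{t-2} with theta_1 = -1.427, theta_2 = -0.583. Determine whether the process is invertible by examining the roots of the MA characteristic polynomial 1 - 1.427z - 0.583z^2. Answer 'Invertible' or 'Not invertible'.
\text{Not invertible}

The MA(q) characteristic polynomial is P(z) = 1 - 1.427z - 0.583z^2.
Invertibility requires all roots to lie outside the unit circle, i.e. |z| > 1 for every root.
Set 1 + (-1.427) z + (-0.583) z^2 = 0, i.e. a z^2 + b z + c = 0 with a = -0.583, b = -1.427, c = 1.
Discriminant D = b^2 - 4ac = (-1.427)^2 - 4*(-0.583)*1 = 2.036329 - (-2.332) = 4.368329.
D >= 0, so the roots are real: z = (-b +/- sqrt(D)) / (2a) = (1.427 +/- 2.090055) / (-1.166).
  z_1 = (1.427 + 2.090055) / (-1.166) = -3.0163,   |z_1| = 3.0163.
  z_2 = (1.427 - 2.090055) / (-1.166) = 0.5687,   |z_2| = 0.5687.
Moduli of all roots: 3.0163, 0.5687.
All moduli strictly greater than 1? No.
Verdict: Not invertible.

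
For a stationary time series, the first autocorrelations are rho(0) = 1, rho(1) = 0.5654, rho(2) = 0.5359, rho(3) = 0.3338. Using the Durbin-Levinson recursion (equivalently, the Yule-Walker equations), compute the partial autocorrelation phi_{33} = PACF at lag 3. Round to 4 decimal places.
\phi_{33} = -0.0860

The PACF at lag k is phi_{kk}, the last component of the solution
to the Yule-Walker system G_k phi = r_k where
  (G_k)_{ij} = rho(|i - j|), (r_k)_i = rho(i), i,j = 1..k.
Equivalently, Durbin-Levinson gives phi_{kk} iteratively:
  phi_{11} = rho(1)
  phi_{kk} = [rho(k) - sum_{j=1..k-1} phi_{k-1,j} rho(k-j)]
            / [1 - sum_{j=1..k-1} phi_{k-1,j} rho(j)],
  phi_{k,j} = phi_{k-1,j} - phi_{kk} phi_{k-1,k-j},  j = 1..k-1.
Step k = 1:
  phi_11 = rho(1) = 0.5654.
Step k = 2:
  phi_22 = [rho(2) - phi_11 rho(1)] / [1 - phi_11 rho(1)] = [0.5359 - (0.5654)(0.5654)] / [1 - (0.5654)(0.5654)]
         = 0.21622284 / 0.68032284 = 0.317824.
  Update: phi_21 = phi_11 - phi_22 phi_11 = 0.5654 - (0.317824)(0.5654) = 0.385702.
Step k = 3:
  phi_33 = [rho(3) - phi_21 rho(2) - phi_22 rho(1)] / [1 - phi_21 rho(1) - phi_22 rho(2)]
    numerator   = 0.3338 - (0.385702)(0.5359) - (0.317824)(0.5654) = -0.05259552
    denominator = 1 - (0.385702)(0.5654) - (0.317824)(0.5359) = 0.61160206
  phi_33 = -0.05259552 / 0.61160206 = -0.086.
Therefore phi_{33} = -0.0860.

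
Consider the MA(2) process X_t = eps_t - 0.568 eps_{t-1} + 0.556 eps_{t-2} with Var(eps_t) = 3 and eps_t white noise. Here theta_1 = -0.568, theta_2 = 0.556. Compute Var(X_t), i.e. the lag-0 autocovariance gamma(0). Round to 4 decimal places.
\gamma(0) = 4.8953

For an MA(q) process X_t = eps_t + sum_i theta_i eps_{t-i} with
Var(eps_t) = sigma^2, the variance is
  gamma(0) = sigma^2 * (1 + sum_i theta_i^2).
  sum_i theta_i^2 = (-0.568)^2 + (0.556)^2 = 0.322624 + 0.309136 = 0.63176.
  gamma(0) = 3 * (1 + 0.63176) = 3 * 1.63176 = 4.89528, which rounds to 4.8953.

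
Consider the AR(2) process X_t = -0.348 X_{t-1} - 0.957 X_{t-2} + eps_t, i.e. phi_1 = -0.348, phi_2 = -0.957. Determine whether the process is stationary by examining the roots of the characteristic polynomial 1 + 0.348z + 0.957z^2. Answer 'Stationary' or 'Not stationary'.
\text{Stationary}

The AR(p) characteristic polynomial is P(z) = 1 + 0.348z + 0.957z^2.
Stationarity requires all roots to lie outside the unit circle, i.e. |z| > 1 for every root.
Set 1 + (0.348) z + (0.957) z^2 = 0, i.e. a z^2 + b z + c = 0 with a = 0.957, b = 0.348, c = 1.
Discriminant D = b^2 - 4ac = (0.348)^2 - 4*(0.957)*1 = 0.121104 - (3.828) = -3.706896.
D < 0, so the roots are the complex-conjugate pair z = (-b +/- i sqrt(-D)) / (2a) = -0.1818 +/- 1.0059i.
For a conjugate pair |z|^2 = z * conj(z) = (product of roots) = c/a = 1/(0.957) = 1.044932, so |z| = sqrt(1.044932) = 1.0222 for both roots.
Moduli of all roots: 1.0222, 1.0222.
All moduli strictly greater than 1? Yes.
Verdict: Stationary.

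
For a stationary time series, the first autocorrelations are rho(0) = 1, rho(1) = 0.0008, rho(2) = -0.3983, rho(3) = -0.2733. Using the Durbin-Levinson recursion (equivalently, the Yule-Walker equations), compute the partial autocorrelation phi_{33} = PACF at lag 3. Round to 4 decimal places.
\phi_{33} = -0.3239

The PACF at lag k is phi_{kk}, the last component of the solution
to the Yule-Walker system G_k phi = r_k where
  (G_k)_{ij} = rho(|i - j|), (r_k)_i = rho(i), i,j = 1..k.
Equivalently, Durbin-Levinson gives phi_{kk} iteratively:
  phi_{11} = rho(1)
  phi_{kk} = [rho(k) - sum_{j=1..k-1} phi_{k-1,j} rho(k-j)]
            / [1 - sum_{j=1..k-1} phi_{k-1,j} rho(j)],
  phi_{k,j} = phi_{k-1,j} - phi_{kk} phi_{k-1,k-j},  j = 1..k-1.
Step k = 1:
  phi_11 = rho(1) = 0.0008.
Step k = 2:
  phi_22 = [rho(2) - phi_11 rho(1)] / [1 - phi_11 rho(1)] = [-0.3983 - (0.0008)(0.0008)] / [1 - (0.0008)(0.0008)]
         = -0.39830064 / 0.99999936 = -0.398301.
  Update: phi_21 = phi_11 - phi_22 phi_11 = 0.0008 - (-0.398301)(0.0008) = 0.001119.
Step k = 3:
  phi_33 = [rho(3) - phi_21 rho(2) - phi_22 rho(1)] / [1 - phi_21 rho(1) - phi_22 rho(2)]
    numerator   = -0.2733 - (0.001119)(-0.3983) - (-0.398301)(0.0008) = -0.2725358
    denominator = 1 - (0.001119)(0.0008) - (-0.398301)(-0.3983) = 0.84135586
  phi_33 = -0.2725358 / 0.84135586 = -0.3239.
Therefore phi_{33} = -0.3239.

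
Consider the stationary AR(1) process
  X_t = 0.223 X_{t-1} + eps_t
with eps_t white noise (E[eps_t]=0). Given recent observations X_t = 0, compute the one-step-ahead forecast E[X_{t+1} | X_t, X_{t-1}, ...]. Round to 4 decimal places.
E[X_{t+1} \mid \mathcal F_t] = 0.0000

For an AR(p) model X_t = c + sum_i phi_i X_{t-i} + eps_t, the
one-step-ahead conditional mean is
  E[X_{t+1} | X_t, ...] = c + sum_i phi_i X_{t+1-i}.
Substitute known values:
  E[X_{t+1} | ...] = (0.223) * (0)
                   = 0.0000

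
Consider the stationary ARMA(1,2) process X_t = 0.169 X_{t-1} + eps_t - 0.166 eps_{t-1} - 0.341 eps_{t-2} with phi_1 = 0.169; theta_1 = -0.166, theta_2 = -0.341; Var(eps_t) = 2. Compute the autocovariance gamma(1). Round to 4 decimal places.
\gamma(1) = 0.0443

Multiply the model equation by X_{t-k} and take expectations. With theta_0 = psi_0 = 1 and psi_j the MA(infinity) weights, this gives
  gamma(k) - sum_i phi_i gamma(k-i) = c_k,
  c_k = sigma^2 * sum_{j=k..q} theta_j psi_{j-k}   (c_k = 0 for k > q),
using gamma(-m) = gamma(m).
psi-weights needed (psi_j = theta_j + sum_i phi_i psi_{j-i}):
  psi_1 = theta_1 + phi_1 = -0.166 + (0.169) = 0.003
  psi_2 = theta_2 + phi_1 psi_1 = -0.341 + (0.169)(0.003) = -0.340493
Right-hand sides:
  c_0 = sigma^2 (1 + theta_1 psi_1 + theta_2 psi_2) = 2 * (1 + (-0.166)(0.003) + (-0.341)(-0.340493)) = 2 * 1.11561 = 2.23122
  c_1 = sigma^2 (theta_1 + theta_2 psi_1) = 2 * (-0.166 + (-0.341)(0.003)) = -0.334046
  c_2 = sigma^2 theta_2 = 2 * (-0.341) = -0.682
Equations for k = 0 and k = 1 (AR order 1):
  gamma(0) = phi_1 gamma(1) + c_0
  gamma(1) = phi_1 gamma(0) + c_1
Substituting the second into the first: gamma(0) (1 - phi_1^2) = c_0 + phi_1 c_1, so
  gamma(0) = (c_0 + phi_1 c_1) / (1 - phi_1^2) = (2.23122 + (0.169)(-0.334046)) / (1 - (0.169)^2) = 2.174766 / 0.971439 = 2.238706.
  gamma(1) = phi_1 gamma(0) + c_1 = (0.169)(2.238706) + (-0.334046) = 0.044295.
Therefore gamma(1) = 0.0443 (to 4 decimal places).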